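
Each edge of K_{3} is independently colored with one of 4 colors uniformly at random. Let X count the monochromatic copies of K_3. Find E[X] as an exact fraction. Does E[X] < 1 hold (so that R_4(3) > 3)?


E[X] = C(3, 3) · 4^{1 − 3} = 1 · 4^{−2} = 1/16.
As a reduced fraction: E[X] = 1/16 ≈ 0.062500.
Is E[X] < 1? YES.
Since E[X] < 1, there exists a 4-coloring of K_{3} with no monochromatic K_3; hence R_4(3) > 3.

E[X] = 1/16 ≈ 0.062500; E[X] < 1, so R_4(3) > 3.


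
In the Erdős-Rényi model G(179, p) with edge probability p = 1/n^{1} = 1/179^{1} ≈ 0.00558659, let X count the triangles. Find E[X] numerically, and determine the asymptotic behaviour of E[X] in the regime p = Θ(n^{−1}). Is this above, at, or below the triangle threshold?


Number of potential triangles: C(179, 3) = 939929.
Each occurs with probability p³ ≈ (0.00558659)³ ≈ 1.74357610e-07.
By linearity: E[X] = C(179, 3)·p³ ≈ 939929 · 1.74357610e-07 ≈ 0.163884.
Here α = 1, so p = 1/n is exactly at the triangle threshold p ~ 1/n. Asymptotically E[X] → c³/6 = 1³/6 = 1/6 ≈ 0.166667, a bounded constant. In this regime the triangle count is asymptotically Poisson(c³/6).

E[X] ≈ 0.163884; in regime p = Θ(1/n^{1}) E[X] stays bounded (at the triangle threshold p ~ 1/n).


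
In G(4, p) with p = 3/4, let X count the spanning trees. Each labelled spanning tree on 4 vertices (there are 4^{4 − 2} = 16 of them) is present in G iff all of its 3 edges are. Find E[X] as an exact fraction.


K_4 has 4^{4 − 2} = 16 labelled spanning trees.
For each such spanning tree H, let X_H = 1 if all 3 edges of H are present in G. Then P[X_H = 1] = p^{3} = (3/4)^{3} = 27/64.
By linearity: E[X] = Σ_H E[X_H] = 16 · p^{3} = 16 · 27/64 = 27/4.
Numerically: E[X] ≈ 6.75.

E[X] = 16 · (3/4)^{3} = 27/4 ≈ 6.75.


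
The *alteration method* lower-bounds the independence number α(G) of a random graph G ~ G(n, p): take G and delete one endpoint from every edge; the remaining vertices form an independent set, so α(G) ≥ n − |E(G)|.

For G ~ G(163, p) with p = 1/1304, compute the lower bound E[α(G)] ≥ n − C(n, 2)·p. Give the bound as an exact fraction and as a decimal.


E[|E(G)|] = C(163, 2)·p = 13203 · (1/1304) = 81/8.
E[α(G)] ≥ n − E[|E(G)|] = 163 − 81/8 = 1223/8.
Numerically: ≈ 152.875000.
(This is only a lower bound; the true E[α(G)] may be larger.)

E[α(G)] ≥ 1223/8 ≈ 152.875000.


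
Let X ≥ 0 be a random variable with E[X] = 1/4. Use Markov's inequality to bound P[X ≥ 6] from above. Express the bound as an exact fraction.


μ = E[X] = 1/4, a = 6.
Markov: P[X ≥ 6] ≤ μ/a = (1/4)/6 = 1/24.
Numerically: ≈ 0.041667.
(Since a = 6 > μ = 0.250000, the bound 1/24 is < 1 and informative.)

P[X ≥ 6] ≤ 1/24 ≈ 0.041667.


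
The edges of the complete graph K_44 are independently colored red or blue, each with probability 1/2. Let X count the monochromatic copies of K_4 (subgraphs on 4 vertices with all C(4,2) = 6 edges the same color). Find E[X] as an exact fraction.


Let X = Σ_S X_S over the C(44, 4) = 135751 subsets S of size 4, where X_S = 1 if the K_4 on S is monochromatic.
For a fixed S, the K_4 on S has C(4, 2) = 6 edges. P[all 6 edges red] = (1/2)^6, and likewise for blue, so P[monochromatic] = 2·(1/2)^6 = 2^{1 − 6} = 1/32.
By linearity of expectation: E[X] = C(44, 4) · 2^{1 − 6} = 135751 · 1/32 = 135751/32.
Numerically: E[X] ≈ 4242.21875.

E[X] = C(44,4)·2^(1−C(4,2)) = 135751/32 ≈ 4242.21875.


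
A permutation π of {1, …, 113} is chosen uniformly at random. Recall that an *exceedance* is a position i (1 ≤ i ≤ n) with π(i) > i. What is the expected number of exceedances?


Write X = Σ_{i=1}^{113} X_i, where X_i = 1_{π(i) > i}.
For each fixed i, π(i) is uniform over {1, …, 113} (marginal of a uniform permutation), so P[π(i) > i] = (n − i)/n. Summing: Σ_{i=1}^{113} (n − i)/n = (0 + 1 + … + 112)/113 = 113(113 − 1)/(2·113) = (113 − 1)/2.
Hence E[X] = Σ_{i=1}^{113} (113 − i)/113 = 56 ≈ 56.000.

E[X] = 56 = 56.000.


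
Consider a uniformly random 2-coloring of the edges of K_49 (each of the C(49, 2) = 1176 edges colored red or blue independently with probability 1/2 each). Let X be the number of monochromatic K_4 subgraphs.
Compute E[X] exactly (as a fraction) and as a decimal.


Let X = Σ_S X_S over the C(49, 4) = 211876 subsets S of size 4, where X_S = 1 if the K_4 on S is monochromatic.
For a fixed S, the K_4 on S has C(4, 2) = 6 edges. P[all 6 edges red] = (1/2)^6, and likewise for blue, so P[monochromatic] = 2·(1/2)^6 = 2^{1 − 6} = 1/32.
By linearity of expectation: E[X] = C(49, 4) · 2^{1 − 6} = 211876 · 1/32 = 52969/8.
Numerically: E[X] ≈ 6621.125.

E[X] = C(49,4)·2^(1−C(4,2)) = 52969/8 ≈ 6621.125.


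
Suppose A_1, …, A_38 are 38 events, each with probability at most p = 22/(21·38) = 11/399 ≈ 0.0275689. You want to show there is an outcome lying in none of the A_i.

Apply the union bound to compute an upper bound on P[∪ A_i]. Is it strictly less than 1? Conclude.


Union bound: P[∪_{i=1}^{38} A_i] ≤ Σ_i P[A_i] ≤ 38·p = 38·(11/399) = 22/21.
Numerically: 22/21 ≈ 1.0476190.
Is 22/21 < 1? NO.
Since the bound 22/21 is ≥ 1, the union bound is uninformative here; it does NOT by itself certify existence.

38·p = 22/21 ≈ 1.0476190; existence NOT certified by the union bound.


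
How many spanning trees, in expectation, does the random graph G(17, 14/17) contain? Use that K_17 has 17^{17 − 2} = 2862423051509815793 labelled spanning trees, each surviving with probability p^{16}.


K_17 has 17^{17 − 2} = 2862423051509815793 labelled spanning trees.
For each such spanning tree H, let X_H = 1 if all 16 edges of H are present in G. Then P[X_H = 1] = p^{16} = (14/17)^{16} = 2177953337809371136/48661191875666868481.
By linearity of expectation: E[X] = Σ_H E[X_H] = 2862423051509815793 · p^{16} = 2862423051509815793 · 2177953337809371136/48661191875666868481 = 2177953337809371136/17.
Numerically: E[X] ≈ 1.28e+17.

E[X] = 2862423051509815793 · (14/17)^{16} = 2177953337809371136/17 ≈ 1.28e+17.


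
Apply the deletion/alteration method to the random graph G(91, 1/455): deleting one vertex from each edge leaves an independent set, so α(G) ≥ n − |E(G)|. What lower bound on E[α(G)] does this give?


E[|E(G)|] = C(91, 2)·p = 4095 · (1/455) = 9.
E[α(G)] ≥ n − E[|E(G)|] = 91 − 9 = 82.
Numerically: ≈ 82.0000.
(This is only a lower bound; the true E[α(G)] may be larger.)

E[α(G)] ≥ 82 ≈ 82.0000.


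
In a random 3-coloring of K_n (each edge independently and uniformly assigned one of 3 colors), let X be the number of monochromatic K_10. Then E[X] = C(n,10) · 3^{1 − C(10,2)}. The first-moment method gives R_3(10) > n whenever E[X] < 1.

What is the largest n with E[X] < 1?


We need C(n, 10) · 3^{1 − 45} < 1, i.e. C(n, 10) < 3^{45 − 1} = 984770902183611232881.
Check values of n near the boundary:
  n = 572: C(572, 10) = 954640815642161682606; 954640815642161682606 < 984770902183611232881? YES
  n = 573: C(573, 10) = 971597135635805762226; 971597135635805762226 < 984770902183611232881? YES
  n = 574: C(574, 10) = 988824035203816502691; 988824035203816502691 < 984770902183611232881? NO
  n = 575: C(575, 10) = 1006325345561406175305; 1006325345561406175305 < 984770902183611232881? NO
  n = 576: C(576, 10) = 1024104945306307344480; 1024104945306307344480 < 984770902183611232881? NO
The largest n with C(n, 10) < 984770902183611232881 is n = 573 (where E[X] = 35985079097622435638/36472996377170786403 ≈ 0.987). Hence R_3(10) > 573, i.e. R_3(10) ≥ 574.

Largest n = 573; hence R_3(10) > 573.


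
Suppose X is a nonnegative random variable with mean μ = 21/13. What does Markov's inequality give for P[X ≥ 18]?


μ = E[X] = 21/13, a = 18.
Markov: P[X ≥ 18] ≤ μ/a = (21/13)/18 = 7/78.
Numerically: ≈ 0.08974.
(Since a = 18 > μ = 1.61538, the bound 7/78 is < 1 and informative.)

P[X ≥ 18] ≤ 7/78 ≈ 0.08974.


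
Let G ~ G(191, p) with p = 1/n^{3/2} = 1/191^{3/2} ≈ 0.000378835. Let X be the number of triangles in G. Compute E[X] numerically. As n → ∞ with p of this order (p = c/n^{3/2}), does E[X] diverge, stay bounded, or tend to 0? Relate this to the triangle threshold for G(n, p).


Number of potential triangles: C(191, 3) = 1143135.
Each occurs with probability p³ ≈ (0.000378835)³ ≈ 5.43688125e-11.
By linearity: E[X] = C(191, 3)·p³ ≈ 1143135 · 5.43688125e-11 ≈ 0.000062.
Since α = 3/2 > 1, p = c/n^{3/2} = o(1/n) is below the triangle threshold p ~ 1/n. Asymptotically E[X] ~ (c³/6)·n^{3(1−α)} = (1³/6)·n^{-1.5} → 0, so by Markov's inequality G has no triangles w.h.p.

E[X] ≈ 0.000062; in regime p = Θ(1/n^{3/2}) E[X] tends to 0 (below the triangle threshold p ~ 1/n).


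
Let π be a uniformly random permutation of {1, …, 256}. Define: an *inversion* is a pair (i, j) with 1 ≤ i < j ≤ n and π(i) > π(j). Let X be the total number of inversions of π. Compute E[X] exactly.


Write X = Σ X_I over the C(256, 2) = 32640 pairs i < j, with X_I the indicator of one inversion.
There are 32640 indicators.
For each fixed pair i < j, the values π(i) and π(j) are two distinct elements of {1, …, 256} in uniformly random order; by symmetry P[π(i) > π(j)] = 1/2.
By linearity: E[X] = 32640 · (1/2) = C(256, 2) · (1/2) = 32640/2 = 16320 ≈ 16320.00000.

E[X] = 16320 = 16320.00000.


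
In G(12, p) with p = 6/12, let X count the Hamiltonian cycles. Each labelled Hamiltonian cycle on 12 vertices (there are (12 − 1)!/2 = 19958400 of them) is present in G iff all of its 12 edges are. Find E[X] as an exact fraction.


K_12 has (12 − 1)!/2 = 19958400 labelled Hamiltonian cycles.
For each such Hamiltonian cycle H, let X_H = 1 if all 12 edges of H are present in G. Then P[X_H = 1] = p^{12} = (1/2)^{12} = 1/4096.
By linearity: E[X] = Σ_H E[X_H] = 19958400 · p^{12} = 19958400 · 1/4096 = 155925/32.
Numerically: E[X] ≈ 4872.66.

E[X] = 19958400 · (1/2)^{12} = 155925/32 ≈ 4872.66.


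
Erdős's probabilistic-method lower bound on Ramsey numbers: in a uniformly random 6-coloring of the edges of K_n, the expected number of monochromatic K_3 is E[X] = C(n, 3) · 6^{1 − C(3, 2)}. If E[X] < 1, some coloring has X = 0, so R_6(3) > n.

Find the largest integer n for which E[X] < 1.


We need C(n, 3) · 6^{1 − 3} < 1, i.e. C(n, 3) < 6^{3 − 1} = 36.
Check values of n near the boundary:
  n = 5: C(5, 3) = 10; 10 < 36? YES
  n = 6: C(6, 3) = 20; 20 < 36? YES
  n = 7: C(7, 3) = 35; 35 < 36? YES
  n = 8: C(8, 3) = 56; 56 < 36? NO
The largest n with C(n, 3) < 36 is n = 7 (where E[X] = 35/36 ≈ 0.972). Hence R_6(3) > 7, i.e. R_6(3) ≥ 8.

Largest n = 7; hence R_6(3) > 7.


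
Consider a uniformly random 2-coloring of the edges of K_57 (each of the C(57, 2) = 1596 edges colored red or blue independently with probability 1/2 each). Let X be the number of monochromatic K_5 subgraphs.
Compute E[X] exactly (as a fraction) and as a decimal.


Let X = Σ_S X_S over the C(57, 5) = 4187106 subsets S of size 5, where X_S = 1 if the K_5 on S is monochromatic.
For a fixed S, the K_5 on S has C(5, 2) = 10 edges. P[all 10 edges red] = (1/2)^10, and likewise for blue, so P[monochromatic] = 2·(1/2)^10 = 2^{1 − 10} = 1/512.
By linearity: E[X] = C(57, 5) · 2^{1 − 10} = 4187106 · 1/512 = 2093553/256.
Numerically: E[X] ≈ 8177.941406.

E[X] = C(57,5)·2^(1−C(5,2)) = 2093553/256 ≈ 8177.941406.


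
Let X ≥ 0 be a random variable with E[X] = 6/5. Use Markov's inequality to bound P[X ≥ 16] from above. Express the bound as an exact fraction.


μ = E[X] = 6/5, a = 16.
Markov: P[X ≥ 16] ≤ μ/a = (6/5)/16 = 3/40.
Numerically: ≈ 0.075000.
(Since a = 16 > μ = 1.200000, the bound 3/40 is < 1 and informative.)

P[X ≥ 16] ≤ 3/40 ≈ 0.075000.


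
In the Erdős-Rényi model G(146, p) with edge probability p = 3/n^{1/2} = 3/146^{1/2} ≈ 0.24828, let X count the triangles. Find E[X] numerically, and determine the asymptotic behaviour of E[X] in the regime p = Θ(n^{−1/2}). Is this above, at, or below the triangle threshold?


Number of potential triangles: C(146, 3) = 508080.
Each occurs with probability p³ ≈ (0.24828)³ ≈ 1.5305040e-02.
By linearity: E[X] = C(146, 3)·p³ ≈ 508080 · 1.5305040e-02 ≈ 7776.18493.
Since α = 1/2 < 1, p = c/n^{1/2} ≫ 1/n is above the triangle threshold p ~ 1/n. Asymptotically E[X] ~ (c³/6)·n^{3(1−α)} = (3³/6)·n^{1.5} → ∞; triangles are abundant w.h.p.

E[X] ≈ 7776.18493; in regime p = Θ(1/n^{1/2}) E[X] diverges (above the triangle threshold p ~ 1/n).


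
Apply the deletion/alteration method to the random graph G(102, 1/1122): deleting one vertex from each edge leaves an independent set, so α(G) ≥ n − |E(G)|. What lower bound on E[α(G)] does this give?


E[|E(G)|] = C(102, 2)·p = 5151 · (1/1122) = 101/22.
E[α(G)] ≥ n − E[|E(G)|] = 102 − 101/22 = 2143/22.
Numerically: ≈ 97.409091.
(This is only a lower bound; the true E[α(G)] may be larger.)

E[α(G)] ≥ 2143/22 ≈ 97.409091.


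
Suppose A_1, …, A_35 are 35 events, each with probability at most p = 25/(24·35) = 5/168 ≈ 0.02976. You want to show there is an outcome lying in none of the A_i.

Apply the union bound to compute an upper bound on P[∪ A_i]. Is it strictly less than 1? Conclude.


Union bound: P[∪_{i=1}^{35} A_i] ≤ Σ_i P[A_i] ≤ 35·p = 35·(5/168) = 25/24.
Numerically: 25/24 ≈ 1.04167.
Is 25/24 < 1? NO.
Since the bound 25/24 is ≥ 1, the union bound is uninformative here; it does NOT by itself certify existence.

35·p = 25/24 ≈ 1.04167; existence NOT certified by the union bound.


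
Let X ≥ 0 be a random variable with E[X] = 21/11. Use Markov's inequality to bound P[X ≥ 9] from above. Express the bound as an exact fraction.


μ = E[X] = 21/11, a = 9.
Markov: P[X ≥ 9] ≤ μ/a = (21/11)/9 = 7/33.
Numerically: ≈ 0.2121.
(Since a = 9 > μ = 1.9091, the bound 7/33 is < 1 and informative.)

P[X ≥ 9] ≤ 7/33 ≈ 0.2121.


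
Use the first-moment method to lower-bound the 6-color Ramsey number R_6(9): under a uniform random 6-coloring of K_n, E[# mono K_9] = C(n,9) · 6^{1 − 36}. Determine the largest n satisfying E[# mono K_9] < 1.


We need C(n, 9) · 6^{1 − 36} < 1, i.e. C(n, 9) < 6^{36 − 1} = 1719070799748422591028658176.
Check values of n near the boundary:
  n = 4402: C(4402, 9) = 1696419745356657449393393700; 1696419745356657449393393700 < 1719070799748422591028658176? YES
  n = 4403: C(4403, 9) = 1699894433046281918452233150; 1699894433046281918452233150 < 1719070799748422591028658176? YES
  n = 4404: C(4404, 9) = 1703375445537161676647015880; 1703375445537161676647015880 < 1719070799748422591028658176? YES
  n = 4405: C(4405, 9) = 1706862792900636302463627150; 1706862792900636302463627150 < 1719070799748422591028658176? YES
  n = 4406: C(4406, 9) = 1710356485221788389505285700; 1710356485221788389505285700 < 1719070799748422591028658176? YES
  n = 4407: C(4407, 9) = 1713856532599459170657070050; 1713856532599459170657070050 < 1719070799748422591028658176? YES
  n = 4408: C(4408, 9) = 1717362945146264156457459600; 1717362945146264156457459600 < 1719070799748422591028658176? YES
  n = 4409: C(4409, 9) = 1720875732988608787686577131; 1720875732988608787686577131 < 1719070799748422591028658176? NO
The largest n with C(n, 9) < 1719070799748422591028658176 is n = 4408 (where E[X] = 35778394690547169926197075/35813974994758803979763712 ≈ 0.9990). Hence R_6(9) > 4408, i.e. R_6(9) ≥ 4409.

Largest n = 4408; hence R_6(9) > 4408.


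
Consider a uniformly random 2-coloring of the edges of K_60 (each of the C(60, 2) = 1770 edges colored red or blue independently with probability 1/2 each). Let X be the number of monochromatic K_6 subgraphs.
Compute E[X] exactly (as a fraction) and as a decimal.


Let X = Σ_S X_S over the C(60, 6) = 50063860 subsets S of size 6, where X_S = 1 if the K_6 on S is monochromatic.
For a fixed S, the K_6 on S has C(6, 2) = 15 edges. P[all 15 edges red] = (1/2)^15, and likewise for blue, so P[monochromatic] = 2·(1/2)^15 = 2^{1 − 15} = 1/16384.
By linearity: E[X] = C(60, 6) · 2^{1 − 15} = 50063860 · 1/16384 = 12515965/4096.
Numerically: E[X] ≈ 3055.656.

E[X] = C(60,6)·2^(1−C(6,2)) = 12515965/4096 ≈ 3055.656.


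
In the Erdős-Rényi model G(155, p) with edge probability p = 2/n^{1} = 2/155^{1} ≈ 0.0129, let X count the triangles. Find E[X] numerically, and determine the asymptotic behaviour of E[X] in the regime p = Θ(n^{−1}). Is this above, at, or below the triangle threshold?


Number of potential triangles: C(155, 3) = 608685.
Each occurs with probability p³ ≈ (0.0129)³ ≈ 2.148300e-06.
By linearity: E[X] = C(155, 3)·p³ ≈ 608685 · 2.148300e-06 ≈ 1.3076.
Here α = 1, so p = 2/n is exactly at the triangle threshold p ~ 1/n. Asymptotically E[X] → c³/6 = 2³/6 = 4/3 ≈ 1.3333, a bounded constant. In this regime the triangle count is asymptotically Poisson(c³/6).

E[X] ≈ 1.3076; in regime p = Θ(1/n^{1}) E[X] stays bounded (at the triangle threshold p ~ 1/n).


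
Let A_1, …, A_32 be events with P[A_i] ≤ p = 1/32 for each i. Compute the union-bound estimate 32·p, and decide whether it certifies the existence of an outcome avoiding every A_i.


Union bound: P[∪_{i=1}^{32} A_i] ≤ Σ_i P[A_i] ≤ 32·p = 32·(1/32) = 1.
Numerically: 1 ≈ 1.000.
Is 1 < 1? NO.
Since the bound 1 is ≥ 1, the union bound is uninformative here; it does NOT by itself certify existence.

32·p = 1 ≈ 1.000; existence NOT certified by the union bound.


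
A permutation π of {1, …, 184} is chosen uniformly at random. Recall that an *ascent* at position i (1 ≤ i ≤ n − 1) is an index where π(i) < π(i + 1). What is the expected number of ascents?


Write X = Σ X_I over i = 1, …, 183, with X_I the indicator of one ascent.
There are 183 indicators.
For each fixed i, the pair (π(i), π(i+1)) is a uniformly random ordered pair of distinct values from {1, …, 184}; by symmetry P[π(i) < π(i+1)] = 1/2.
By linearity: E[X] = 183 · (1/2) = (184 − 1) · (1/2) = 183/2 ≈ 91.5000.

E[X] = 183/2 = 91.5000.


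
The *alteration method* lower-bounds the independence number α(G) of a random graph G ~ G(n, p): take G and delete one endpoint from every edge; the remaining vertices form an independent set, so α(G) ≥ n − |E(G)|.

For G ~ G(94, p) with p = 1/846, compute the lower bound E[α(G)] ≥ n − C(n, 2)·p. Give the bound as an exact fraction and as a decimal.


E[|E(G)|] = C(94, 2)·p = 4371 · (1/846) = 31/6.
E[α(G)] ≥ n − E[|E(G)|] = 94 − 31/6 = 533/6.
Numerically: ≈ 88.8333.
(This is only a lower bound; the true E[α(G)] may be larger.)

E[α(G)] ≥ 533/6 ≈ 88.8333.


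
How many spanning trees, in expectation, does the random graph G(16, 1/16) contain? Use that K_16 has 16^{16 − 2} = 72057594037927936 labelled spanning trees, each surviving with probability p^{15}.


K_16 has 16^{16 − 2} = 72057594037927936 labelled spanning trees.
For each such spanning tree H, let X_H = 1 if all 15 edges of H are present in G. Then P[X_H = 1] = p^{15} = (1/16)^{15} = 1/1152921504606846976.
By linearity of expectation: E[X] = Σ_H E[X_H] = 72057594037927936 · p^{15} = 72057594037927936 · 1/1152921504606846976 = 1/16.
Numerically: E[X] ≈ 0.0625.

E[X] = 72057594037927936 · (1/16)^{15} = 1/16 ≈ 0.0625.


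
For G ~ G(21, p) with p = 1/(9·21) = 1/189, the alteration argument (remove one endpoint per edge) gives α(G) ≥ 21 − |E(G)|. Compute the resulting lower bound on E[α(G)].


E[|E(G)|] = C(21, 2)·p = 210 · (1/189) = 10/9.
E[α(G)] ≥ n − E[|E(G)|] = 21 − 10/9 = 179/9.
Numerically: ≈ 19.88889.
(This is only a lower bound; the true E[α(G)] may be larger.)

E[α(G)] ≥ 179/9 ≈ 19.88889.


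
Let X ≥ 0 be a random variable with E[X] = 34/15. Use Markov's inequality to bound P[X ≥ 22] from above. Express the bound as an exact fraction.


μ = E[X] = 34/15, a = 22.
Markov: P[X ≥ 22] ≤ μ/a = (34/15)/22 = 17/165.
Numerically: ≈ 0.103.
(Since a = 22 > μ = 2.267, the bound 17/165 is < 1 and informative.)

P[X ≥ 22] ≤ 17/165 ≈ 0.103.


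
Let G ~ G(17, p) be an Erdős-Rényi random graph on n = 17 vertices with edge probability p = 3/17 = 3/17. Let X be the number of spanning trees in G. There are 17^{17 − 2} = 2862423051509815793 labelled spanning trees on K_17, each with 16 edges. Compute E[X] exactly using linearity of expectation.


K_17 has 17^{17 − 2} = 2862423051509815793 labelled spanning trees.
For each such spanning tree H, let X_H = 1 if all 16 edges of H are present in G. Then P[X_H = 1] = p^{16} = (3/17)^{16} = 43046721/48661191875666868481.
By linearity: E[X] = Σ_H E[X_H] = 2862423051509815793 · p^{16} = 2862423051509815793 · 43046721/48661191875666868481 = 43046721/17.
Numerically: E[X] ≈ 2.532e+06.

E[X] = 2862423051509815793 · (3/17)^{16} = 43046721/17 ≈ 2.532e+06.


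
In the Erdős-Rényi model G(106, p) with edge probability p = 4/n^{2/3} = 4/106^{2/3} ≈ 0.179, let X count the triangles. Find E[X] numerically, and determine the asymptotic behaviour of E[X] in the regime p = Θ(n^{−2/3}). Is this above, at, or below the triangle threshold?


Number of potential triangles: C(106, 3) = 192920.
Each occurs with probability p³ ≈ (0.179)³ ≈ 5.69598e-03.
By linearity: E[X] = C(106, 3)·p³ ≈ 192920 · 5.69598e-03 ≈ 1098.868.
Since α = 2/3 < 1, p = c/n^{2/3} ≫ 1/n is above the triangle threshold p ~ 1/n. Asymptotically E[X] ~ (c³/6)·n^{3(1−α)} = (4³/6)·n^{1} → ∞; triangles are abundant w.h.p.

E[X] ≈ 1098.868; in regime p = Θ(1/n^{2/3}) E[X] diverges (above the triangle threshold p ~ 1/n).


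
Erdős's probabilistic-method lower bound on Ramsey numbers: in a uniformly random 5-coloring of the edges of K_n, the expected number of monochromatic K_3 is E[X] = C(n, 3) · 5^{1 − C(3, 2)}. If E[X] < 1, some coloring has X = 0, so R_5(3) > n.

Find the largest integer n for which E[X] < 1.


We need C(n, 3) · 5^{1 − 3} < 1, i.e. C(n, 3) < 5^{3 − 1} = 25.
Check values of n near the boundary:
  n = 5: C(5, 3) = 10; 10 < 25? YES
  n = 6: C(6, 3) = 20; 20 < 25? YES
  n = 7: C(7, 3) = 35; 35 < 25? NO
The largest n with C(n, 3) < 25 is n = 6 (where E[X] = 4/5 ≈ 0.8000). Hence R_5(3) > 6, i.e. R_5(3) ≥ 7.

Largest n = 6; hence R_5(3) > 6.


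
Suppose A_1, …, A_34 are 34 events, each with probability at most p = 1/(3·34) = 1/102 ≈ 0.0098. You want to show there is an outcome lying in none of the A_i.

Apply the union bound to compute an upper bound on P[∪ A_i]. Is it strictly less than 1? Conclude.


Union bound: P[∪_{i=1}^{34} A_i] ≤ Σ_i P[A_i] ≤ 34·p = 34·(1/102) = 1/3.
Numerically: 1/3 ≈ 0.3333.
Is 1/3 < 1? YES.
Since P[∪ A_i] ≤ 1/3 < 1, the complement has P[∩ A_i^c] ≥ 1 − 1/3 = 2/3 > 0, so some outcome avoids every A_i.

34·p = 1/3 ≈ 0.3333; existence CERTIFIED by the union bound.


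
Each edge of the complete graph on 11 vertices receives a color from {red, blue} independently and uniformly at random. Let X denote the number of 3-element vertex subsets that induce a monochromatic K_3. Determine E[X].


Let X = Σ_S X_S over the C(11, 3) = 165 subsets S of size 3, where X_S = 1 if the K_3 on S is monochromatic.
For a fixed S, the K_3 on S has C(3, 2) = 3 edges. P[all 3 edges red] = (1/2)^3, and likewise for blue, so P[monochromatic] = 2·(1/2)^3 = 2^{1 − 3} = 1/4.
Summing: E[X] = C(11, 3) · 2^{1 − 3} = 165 · 1/4 = 165/4.
Numerically: E[X] ≈ 41.2500.

E[X] = C(11,3)·2^(1−C(3,2)) = 165/4 ≈ 41.2500.


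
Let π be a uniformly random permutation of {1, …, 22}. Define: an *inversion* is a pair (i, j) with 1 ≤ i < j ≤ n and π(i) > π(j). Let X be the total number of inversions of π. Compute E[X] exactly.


Write X = Σ X_I over the C(22, 2) = 231 pairs i < j, with X_I the indicator of one inversion.
There are 231 indicators.
For each fixed pair i < j, the values π(i) and π(j) are two distinct elements of {1, …, 22} in uniformly random order; by symmetry P[π(i) > π(j)] = 1/2.
By linearity: E[X] = 231 · (1/2) = C(22, 2) · (1/2) = 231/2 = 231/2 ≈ 115.500000.

E[X] = 231/2 = 115.500000.


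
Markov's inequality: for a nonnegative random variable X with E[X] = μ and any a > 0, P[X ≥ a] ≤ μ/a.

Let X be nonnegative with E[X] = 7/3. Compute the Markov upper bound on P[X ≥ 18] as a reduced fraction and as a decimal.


μ = E[X] = 7/3, a = 18.
Markov: P[X ≥ 18] ≤ μ/a = (7/3)/18 = 7/54.
Numerically: ≈ 0.1296.
(Since a = 18 > μ = 2.3333, the bound 7/54 is < 1 and informative.)

P[X ≥ 18] ≤ 7/54 ≈ 0.1296.


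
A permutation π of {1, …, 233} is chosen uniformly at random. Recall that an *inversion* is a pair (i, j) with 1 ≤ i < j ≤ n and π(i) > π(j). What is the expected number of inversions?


Write X = Σ X_I over the C(233, 2) = 27028 pairs i < j, with X_I the indicator of one inversion.
There are 27028 indicators.
For each fixed pair i < j, the values π(i) and π(j) are two distinct elements of {1, …, 233} in uniformly random order; by symmetry P[π(i) > π(j)] = 1/2.
By linearity: E[X] = 27028 · (1/2) = C(233, 2) · (1/2) = 27028/2 = 13514 ≈ 13514.000.

E[X] = 13514 = 13514.000.


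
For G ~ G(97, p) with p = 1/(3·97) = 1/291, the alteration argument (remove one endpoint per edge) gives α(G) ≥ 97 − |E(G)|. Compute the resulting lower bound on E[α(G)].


E[|E(G)|] = C(97, 2)·p = 4656 · (1/291) = 16.
E[α(G)] ≥ n − E[|E(G)|] = 97 − 16 = 81.
Numerically: ≈ 81.00000.
(This is only a lower bound; the true E[α(G)] may be larger.)

E[α(G)] ≥ 81 ≈ 81.00000.


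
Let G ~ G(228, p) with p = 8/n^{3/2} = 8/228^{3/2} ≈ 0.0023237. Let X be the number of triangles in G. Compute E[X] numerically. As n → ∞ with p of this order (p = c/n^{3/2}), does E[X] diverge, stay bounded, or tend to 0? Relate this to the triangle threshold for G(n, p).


Number of potential triangles: C(228, 3) = 1949476.
Each occurs with probability p³ ≈ (0.0023237)³ ≈ 1.2547672e-08.
By linearity: E[X] = C(228, 3)·p³ ≈ 1949476 · 1.2547672e-08 ≈ 0.02446.
Since α = 3/2 > 1, p = c/n^{3/2} = o(1/n) is below the triangle threshold p ~ 1/n. Asymptotically E[X] ~ (c³/6)·n^{3(1−α)} = (8³/6)·n^{-1.5} → 0, so by Markov's inequality G has no triangles w.h.p.

E[X] ≈ 0.02446; in regime p = Θ(1/n^{3/2}) E[X] tends to 0 (below the triangle threshold p ~ 1/n).


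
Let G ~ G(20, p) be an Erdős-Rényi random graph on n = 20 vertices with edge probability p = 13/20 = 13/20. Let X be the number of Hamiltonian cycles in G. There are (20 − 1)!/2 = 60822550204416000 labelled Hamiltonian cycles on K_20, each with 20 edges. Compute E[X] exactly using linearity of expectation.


K_20 has (20 − 1)!/2 = 60822550204416000 labelled Hamiltonian cycles.
For each such Hamiltonian cycle H, let X_H = 1 if all 20 edges of H are present in G. Then P[X_H = 1] = p^{20} = (13/20)^{20} = 19004963774880799438801/104857600000000000000000000.
Summing the indicators: E[X] = Σ_H E[X_H] = 60822550204416000 · p^{20} = 60822550204416000 · 19004963774880799438801/104857600000000000000000000 = 282209561360057334695429506990221/25600000000000000000.
Numerically: E[X] ≈ 1.1024e+13.

E[X] = 60822550204416000 · (13/20)^{20} = 282209561360057334695429506990221/25600000000000000000 ≈ 1.1024e+13.


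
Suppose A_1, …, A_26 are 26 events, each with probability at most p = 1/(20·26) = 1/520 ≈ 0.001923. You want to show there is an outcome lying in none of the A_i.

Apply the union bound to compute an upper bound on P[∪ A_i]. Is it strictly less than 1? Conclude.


Union bound: P[∪_{i=1}^{26} A_i] ≤ Σ_i P[A_i] ≤ 26·p = 26·(1/520) = 1/20.
Numerically: 1/20 ≈ 0.050000.
Is 1/20 < 1? YES.
Since P[∪ A_i] ≤ 1/20 < 1, the complement has P[∩ A_i^c] ≥ 1 − 1/20 = 19/20 > 0, so some outcome avoids every A_i.

26·p = 1/20 ≈ 0.050000; existence CERTIFIED by the union bound.


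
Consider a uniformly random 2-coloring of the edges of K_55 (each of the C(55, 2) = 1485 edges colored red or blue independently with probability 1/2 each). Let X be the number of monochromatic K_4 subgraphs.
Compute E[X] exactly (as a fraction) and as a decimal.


Let X = Σ_S X_S over the C(55, 4) = 341055 subsets S of size 4, where X_S = 1 if the K_4 on S is monochromatic.
For a fixed S, the K_4 on S has C(4, 2) = 6 edges. P[all 6 edges red] = (1/2)^6, and likewise for blue, so P[monochromatic] = 2·(1/2)^6 = 2^{1 − 6} = 1/32.
By linearity of expectation: E[X] = C(55, 4) · 2^{1 − 6} = 341055 · 1/32 = 341055/32.
Numerically: E[X] ≈ 10657.9688.

E[X] = C(55,4)·2^(1−C(4,2)) = 341055/32 ≈ 10657.9688.


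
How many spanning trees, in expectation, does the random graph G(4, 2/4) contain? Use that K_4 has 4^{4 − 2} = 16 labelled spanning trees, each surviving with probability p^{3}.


K_4 has 4^{4 − 2} = 16 labelled spanning trees.
For each such spanning tree H, let X_H = 1 if all 3 edges of H are present in G. Then P[X_H = 1] = p^{3} = (1/2)^{3} = 1/8.
By linearity of expectation: E[X] = Σ_H E[X_H] = 16 · p^{3} = 16 · 1/8 = 2.
Numerically: E[X] ≈ 2.

E[X] = 16 · (1/2)^{3} = 2 ≈ 2.


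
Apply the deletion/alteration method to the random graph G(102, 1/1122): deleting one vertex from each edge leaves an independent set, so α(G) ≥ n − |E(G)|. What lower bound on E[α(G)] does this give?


E[|E(G)|] = C(102, 2)·p = 5151 · (1/1122) = 101/22.
E[α(G)] ≥ n − E[|E(G)|] = 102 − 101/22 = 2143/22.
Numerically: ≈ 97.4091.
(This is only a lower bound; the true E[α(G)] may be larger.)

E[α(G)] ≥ 2143/22 ≈ 97.4091.


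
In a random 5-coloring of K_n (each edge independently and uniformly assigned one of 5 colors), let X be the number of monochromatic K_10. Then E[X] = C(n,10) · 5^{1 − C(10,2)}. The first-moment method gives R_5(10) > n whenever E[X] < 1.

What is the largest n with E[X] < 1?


We need C(n, 10) · 5^{1 − 45} < 1, i.e. C(n, 10) < 5^{45 − 1} = 5684341886080801486968994140625.
Check values of n near the boundary:
  n = 5390: C(5390, 10) = 5655833965919099070255434039753; 5655833965919099070255434039753 < 5684341886080801486968994140625? YES
  n = 5391: C(5391, 10) = 5666344714787188828795213697883; 5666344714787188828795213697883 < 5684341886080801486968994140625? YES
  n = 5392: C(5392, 10) = 5676873040158402483252283957448; 5676873040158402483252283957448 < 5684341886080801486968994140625? YES
  n = 5393: C(5393, 10) = 5687418968154238267170642278008; 5687418968154238267170642278008 < 5684341886080801486968994140625? NO
  n = 5394: C(5394, 10) = 5697982524930156243149785372878; 5697982524930156243149785372878 < 5684341886080801486968994140625? NO
The largest n with C(n, 10) < 5684341886080801486968994140625 is n = 5392 (where E[X] = 5676873040158402483252283957448/5684341886080801486968994140625 ≈ 0.9986861). Hence R_5(10) > 5392, i.e. R_5(10) ≥ 5393.

Largest n = 5392; hence R_5(10) > 5392.


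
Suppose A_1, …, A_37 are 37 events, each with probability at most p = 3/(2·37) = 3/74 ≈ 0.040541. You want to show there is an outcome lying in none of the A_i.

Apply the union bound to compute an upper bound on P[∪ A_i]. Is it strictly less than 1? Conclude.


Union bound: P[∪_{i=1}^{37} A_i] ≤ Σ_i P[A_i] ≤ 37·p = 37·(3/74) = 3/2.
Numerically: 3/2 ≈ 1.500000.
Is 3/2 < 1? NO.
Since the bound 3/2 is ≥ 1, the union bound is uninformative here; it does NOT by itself certify existence.

37·p = 3/2 ≈ 1.500000; existence NOT certified by the union bound.


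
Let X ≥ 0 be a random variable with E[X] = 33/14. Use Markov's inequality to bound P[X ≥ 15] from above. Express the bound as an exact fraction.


μ = E[X] = 33/14, a = 15.
Markov: P[X ≥ 15] ≤ μ/a = (33/14)/15 = 11/70.
Numerically: ≈ 0.1571.
(Since a = 15 > μ = 2.3571, the bound 11/70 is < 1 and informative.)

P[X ≥ 15] ≤ 11/70 ≈ 0.1571.


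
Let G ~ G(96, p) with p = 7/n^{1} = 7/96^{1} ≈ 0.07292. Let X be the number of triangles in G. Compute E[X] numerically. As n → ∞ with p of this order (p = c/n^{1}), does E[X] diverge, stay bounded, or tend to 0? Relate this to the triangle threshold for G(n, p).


Number of potential triangles: C(96, 3) = 142880.
Each occurs with probability p³ ≈ (0.07292)³ ≈ 3.876863e-04.
By linearity: E[X] = C(96, 3)·p³ ≈ 142880 · 3.876863e-04 ≈ 55.3926.
Here α = 1, so p = 7/n is exactly at the triangle threshold p ~ 1/n. Asymptotically E[X] → c³/6 = 7³/6 = 343/6 ≈ 57.1667, a bounded constant. In this regime the triangle count is asymptotically Poisson(c³/6).

E[X] ≈ 55.3926; in regime p = Θ(1/n^{1}) E[X] stays bounded (at the triangle threshold p ~ 1/n).


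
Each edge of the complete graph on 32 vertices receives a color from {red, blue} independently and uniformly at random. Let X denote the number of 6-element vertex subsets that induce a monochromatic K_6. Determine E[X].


Let X = Σ_S X_S over the C(32, 6) = 906192 subsets S of size 6, where X_S = 1 if the K_6 on S is monochromatic.
For a fixed S, the K_6 on S has C(6, 2) = 15 edges. P[all 15 edges red] = (1/2)^15, and likewise for blue, so P[monochromatic] = 2·(1/2)^15 = 2^{1 − 15} = 1/16384.
Summing: E[X] = C(32, 6) · 2^{1 − 15} = 906192 · 1/16384 = 56637/1024.
Numerically: E[X] ≈ 55.3096.

E[X] = C(32,6)·2^(1−C(6,2)) = 56637/1024 ≈ 55.3096.


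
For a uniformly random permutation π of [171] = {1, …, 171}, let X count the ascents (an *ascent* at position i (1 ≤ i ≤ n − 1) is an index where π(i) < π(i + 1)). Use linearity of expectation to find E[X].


Write X = Σ X_I over i = 1, …, 170, with X_I the indicator of one ascent.
There are 170 indicators.
For each fixed i, the pair (π(i), π(i+1)) is a uniformly random ordered pair of distinct values from {1, …, 171}; by symmetry P[π(i) < π(i+1)] = 1/2.
By linearity: E[X] = 170 · (1/2) = (171 − 1) · (1/2) = 85 ≈ 85.000.

E[X] = 85 = 85.000.


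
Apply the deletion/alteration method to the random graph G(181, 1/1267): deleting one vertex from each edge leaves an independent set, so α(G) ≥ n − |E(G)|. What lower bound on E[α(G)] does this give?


E[|E(G)|] = C(181, 2)·p = 16290 · (1/1267) = 90/7.
E[α(G)] ≥ n − E[|E(G)|] = 181 − 90/7 = 1177/7.
Numerically: ≈ 168.143.
(This is only a lower bound; the true E[α(G)] may be larger.)

E[α(G)] ≥ 1177/7 ≈ 168.143.


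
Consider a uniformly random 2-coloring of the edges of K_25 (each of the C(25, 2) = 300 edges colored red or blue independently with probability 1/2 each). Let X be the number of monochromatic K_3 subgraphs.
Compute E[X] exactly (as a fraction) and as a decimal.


Let X = Σ_S X_S over the C(25, 3) = 2300 subsets S of size 3, where X_S = 1 if the K_3 on S is monochromatic.
For a fixed S, the K_3 on S has C(3, 2) = 3 edges. P[all 3 edges red] = (1/2)^3, and likewise for blue, so P[monochromatic] = 2·(1/2)^3 = 2^{1 − 3} = 1/4.
Summing: E[X] = C(25, 3) · 2^{1 − 3} = 2300 · 1/4 = 575.
Numerically: E[X] ≈ 575.0000.

E[X] = C(25,3)·2^(1−C(3,2)) = 575 ≈ 575.0000.


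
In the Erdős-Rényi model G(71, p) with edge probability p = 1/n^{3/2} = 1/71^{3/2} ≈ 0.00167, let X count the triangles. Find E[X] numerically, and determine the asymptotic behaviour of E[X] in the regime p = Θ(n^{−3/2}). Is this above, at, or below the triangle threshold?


Number of potential triangles: C(71, 3) = 57155.
Each occurs with probability p³ ≈ (0.00167)³ ≈ 4.67022e-09.
By linearity: E[X] = C(71, 3)·p³ ≈ 57155 · 4.67022e-09 ≈ 0.000.
Since α = 3/2 > 1, p = c/n^{3/2} = o(1/n) is below the triangle threshold p ~ 1/n. Asymptotically E[X] ~ (c³/6)·n^{3(1−α)} = (1³/6)·n^{-1.5} → 0, so by Markov's inequality G has no triangles w.h.p.

E[X] ≈ 0.000; in regime p = Θ(1/n^{3/2}) E[X] tends to 0 (below the triangle threshold p ~ 1/n).


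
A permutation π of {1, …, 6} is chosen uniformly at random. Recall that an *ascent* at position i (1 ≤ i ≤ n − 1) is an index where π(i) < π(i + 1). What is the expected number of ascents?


Write X = Σ X_I over i = 1, …, 5, with X_I the indicator of one ascent.
There are 5 indicators.
For each fixed i, the pair (π(i), π(i+1)) is a uniformly random ordered pair of distinct values from {1, …, 6}; by symmetry P[π(i) < π(i+1)] = 1/2.
By linearity: E[X] = 5 · (1/2) = (6 − 1) · (1/2) = 5/2 ≈ 2.500.

E[X] = 5/2 = 2.500.


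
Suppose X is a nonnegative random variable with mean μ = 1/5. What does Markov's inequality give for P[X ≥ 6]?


μ = E[X] = 1/5, a = 6.
Markov: P[X ≥ 6] ≤ μ/a = (1/5)/6 = 1/30.
Numerically: ≈ 0.033.
(Since a = 6 > μ = 0.200, the bound 1/30 is < 1 and informative.)

P[X ≥ 6] ≤ 1/30 ≈ 0.033.


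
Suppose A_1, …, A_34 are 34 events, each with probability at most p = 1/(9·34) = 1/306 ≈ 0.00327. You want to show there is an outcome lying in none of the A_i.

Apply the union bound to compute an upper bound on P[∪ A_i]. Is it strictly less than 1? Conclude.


Union bound: P[∪_{i=1}^{34} A_i] ≤ Σ_i P[A_i] ≤ 34·p = 34·(1/306) = 1/9.
Numerically: 1/9 ≈ 0.11111.
Is 1/9 < 1? YES.
Since P[∪ A_i] ≤ 1/9 < 1, the complement has P[∩ A_i^c] ≥ 1 − 1/9 = 8/9 > 0, so some outcome avoids every A_i.

34·p = 1/9 ≈ 0.11111; existence CERTIFIED by the union bound.


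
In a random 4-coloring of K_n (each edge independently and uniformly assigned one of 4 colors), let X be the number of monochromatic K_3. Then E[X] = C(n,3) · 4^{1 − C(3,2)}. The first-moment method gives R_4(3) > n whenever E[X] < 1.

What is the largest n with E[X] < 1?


We need C(n, 3) · 4^{1 − 3} < 1, i.e. C(n, 3) < 4^{3 − 1} = 16.
Check values of n near the boundary:
  n = 3: C(3, 3) = 1; 1 < 16? YES
  n = 4: C(4, 3) = 4; 4 < 16? YES
  n = 5: C(5, 3) = 10; 10 < 16? YES
  n = 6: C(6, 3) = 20; 20 < 16? NO
The largest n with C(n, 3) < 16 is n = 5 (where E[X] = 5/8 ≈ 0.625). Hence R_4(3) > 5, i.e. R_4(3) ≥ 6.

Largest n = 5; hence R_4(3) > 5.


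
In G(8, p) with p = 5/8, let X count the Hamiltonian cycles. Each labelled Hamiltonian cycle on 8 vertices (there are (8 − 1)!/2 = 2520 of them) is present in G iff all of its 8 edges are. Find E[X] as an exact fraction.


K_8 has (8 − 1)!/2 = 2520 labelled Hamiltonian cycles.
For each such Hamiltonian cycle H, let X_H = 1 if all 8 edges of H are present in G. Then P[X_H = 1] = p^{8} = (5/8)^{8} = 390625/16777216.
By linearity: E[X] = Σ_H E[X_H] = 2520 · p^{8} = 2520 · 390625/16777216 = 123046875/2097152.
Numerically: E[X] ≈ 58.6733.

E[X] = 2520 · (5/8)^{8} = 123046875/2097152 ≈ 58.6733.


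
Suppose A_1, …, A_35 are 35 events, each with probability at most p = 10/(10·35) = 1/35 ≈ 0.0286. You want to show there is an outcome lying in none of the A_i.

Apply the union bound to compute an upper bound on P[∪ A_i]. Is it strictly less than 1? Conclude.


Union bound: P[∪_{i=1}^{35} A_i] ≤ Σ_i P[A_i] ≤ 35·p = 35·(1/35) = 1.
Numerically: 1 ≈ 1.0000.
Is 1 < 1? NO.
Since the bound 1 is ≥ 1, the union bound is uninformative here; it does NOT by itself certify existence.

35·p = 1 ≈ 1.0000; existence NOT certified by the union bound.


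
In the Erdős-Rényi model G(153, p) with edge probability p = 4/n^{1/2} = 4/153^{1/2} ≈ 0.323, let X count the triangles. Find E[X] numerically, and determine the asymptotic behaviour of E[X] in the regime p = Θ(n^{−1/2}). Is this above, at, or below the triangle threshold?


Number of potential triangles: C(153, 3) = 585276.
Each occurs with probability p³ ≈ (0.323)³ ≈ 3.38176e-02.
By linearity: E[X] = C(153, 3)·p³ ≈ 585276 · 3.38176e-02 ≈ 19792.632.
Since α = 1/2 < 1, p = c/n^{1/2} ≫ 1/n is above the triangle threshold p ~ 1/n. Asymptotically E[X] ~ (c³/6)·n^{3(1−α)} = (4³/6)·n^{1.5} → ∞; triangles are abundant w.h.p.

E[X] ≈ 19792.632; in regime p = Θ(1/n^{1/2}) E[X] diverges (above the triangle threshold p ~ 1/n).


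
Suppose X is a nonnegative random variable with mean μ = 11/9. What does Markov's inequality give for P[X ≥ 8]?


μ = E[X] = 11/9, a = 8.
Markov: P[X ≥ 8] ≤ μ/a = (11/9)/8 = 11/72.
Numerically: ≈ 0.153.
(Since a = 8 > μ = 1.222, the bound 11/72 is < 1 and informative.)

P[X ≥ 8] ≤ 11/72 ≈ 0.153.
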